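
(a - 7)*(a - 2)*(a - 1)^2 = a^4 - 11*a^3 + 33*a^2 - 37*a + 14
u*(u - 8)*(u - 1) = u^3 - 9*u^2 + 8*u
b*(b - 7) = b^2 - 7*b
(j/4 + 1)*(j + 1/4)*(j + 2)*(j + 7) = j^4/4 + 53*j^3/16 + 213*j^2/16 + 137*j/8 + 7/2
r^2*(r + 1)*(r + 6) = r^4 + 7*r^3 + 6*r^2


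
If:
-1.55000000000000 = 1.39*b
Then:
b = -1.12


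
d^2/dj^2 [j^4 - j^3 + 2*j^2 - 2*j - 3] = 12*j^2 - 6*j + 4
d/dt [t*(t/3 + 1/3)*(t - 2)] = t^2 - 2*t/3 - 2/3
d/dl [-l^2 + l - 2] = 1 - 2*l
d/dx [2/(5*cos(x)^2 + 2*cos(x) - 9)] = 4*(5*cos(x) + 1)*sin(x)/(5*cos(x)^2 + 2*cos(x) - 9)^2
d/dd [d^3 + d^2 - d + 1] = 3*d^2 + 2*d - 1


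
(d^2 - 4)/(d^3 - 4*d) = 1/d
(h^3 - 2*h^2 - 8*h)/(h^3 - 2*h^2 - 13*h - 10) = h*(h - 4)/(h^2 - 4*h - 5)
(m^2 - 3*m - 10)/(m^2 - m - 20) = (m + 2)/(m + 4)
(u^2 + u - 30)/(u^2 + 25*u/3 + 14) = 3*(u - 5)/(3*u + 7)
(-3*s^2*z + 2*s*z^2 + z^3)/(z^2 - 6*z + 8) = z*(-3*s^2 + 2*s*z + z^2)/(z^2 - 6*z + 8)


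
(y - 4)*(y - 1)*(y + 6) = y^3 + y^2 - 26*y + 24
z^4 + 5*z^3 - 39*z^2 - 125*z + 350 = (z - 5)*(z - 2)*(z + 5)*(z + 7)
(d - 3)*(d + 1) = d^2 - 2*d - 3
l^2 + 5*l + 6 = (l + 2)*(l + 3)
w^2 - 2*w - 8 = (w - 4)*(w + 2)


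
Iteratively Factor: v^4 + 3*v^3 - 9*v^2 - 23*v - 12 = (v - 3)*(v^3 + 6*v^2 + 9*v + 4) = (v - 3)*(v + 1)*(v^2 + 5*v + 4) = (v - 3)*(v + 1)*(v + 4)*(v + 1)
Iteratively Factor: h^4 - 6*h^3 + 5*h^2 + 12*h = (h - 3)*(h^3 - 3*h^2 - 4*h) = (h - 3)*(h + 1)*(h^2 - 4*h) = (h - 4)*(h - 3)*(h + 1)*(h)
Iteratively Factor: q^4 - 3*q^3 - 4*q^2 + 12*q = (q - 2)*(q^3 - q^2 - 6*q) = q*(q - 2)*(q^2 - q - 6) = q*(q - 2)*(q + 2)*(q - 3)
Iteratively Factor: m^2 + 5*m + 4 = (m + 1)*(m + 4)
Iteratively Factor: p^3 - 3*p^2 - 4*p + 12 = (p - 2)*(p^2 - p - 6) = (p - 3)*(p - 2)*(p + 2)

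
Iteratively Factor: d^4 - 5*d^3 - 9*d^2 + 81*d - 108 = (d + 4)*(d^3 - 9*d^2 + 27*d - 27) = (d - 3)*(d + 4)*(d^2 - 6*d + 9) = (d - 3)^2*(d + 4)*(d - 3)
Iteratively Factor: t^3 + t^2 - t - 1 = (t - 1)*(t^2 + 2*t + 1) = (t - 1)*(t + 1)*(t + 1)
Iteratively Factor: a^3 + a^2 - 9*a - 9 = (a + 3)*(a^2 - 2*a - 3) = (a - 3)*(a + 3)*(a + 1)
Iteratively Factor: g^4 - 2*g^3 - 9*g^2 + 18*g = (g)*(g^3 - 2*g^2 - 9*g + 18) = g*(g - 3)*(g^2 + g - 6) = g*(g - 3)*(g - 2)*(g + 3)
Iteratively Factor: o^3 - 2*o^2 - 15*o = (o + 3)*(o^2 - 5*o) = o*(o + 3)*(o - 5)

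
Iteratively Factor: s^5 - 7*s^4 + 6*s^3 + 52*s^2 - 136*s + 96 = (s - 2)*(s^4 - 5*s^3 - 4*s^2 + 44*s - 48) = (s - 2)^2*(s^3 - 3*s^2 - 10*s + 24) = (s - 2)^3*(s^2 - s - 12) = (s - 2)^3*(s + 3)*(s - 4)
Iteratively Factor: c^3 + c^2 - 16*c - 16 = (c + 1)*(c^2 - 16) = (c - 4)*(c + 1)*(c + 4)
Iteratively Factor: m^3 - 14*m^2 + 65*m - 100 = (m - 4)*(m^2 - 10*m + 25) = (m - 5)*(m - 4)*(m - 5)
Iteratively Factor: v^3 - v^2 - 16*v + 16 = (v - 1)*(v^2 - 16) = (v - 4)*(v - 1)*(v + 4)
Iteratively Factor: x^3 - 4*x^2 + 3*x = (x - 1)*(x^2 - 3*x) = x*(x - 1)*(x - 3)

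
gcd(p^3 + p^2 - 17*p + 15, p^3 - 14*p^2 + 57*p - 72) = p - 3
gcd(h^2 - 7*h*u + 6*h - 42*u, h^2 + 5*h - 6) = h + 6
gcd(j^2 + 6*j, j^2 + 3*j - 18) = j + 6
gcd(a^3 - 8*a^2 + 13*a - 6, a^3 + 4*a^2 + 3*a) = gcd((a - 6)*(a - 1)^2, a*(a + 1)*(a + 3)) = 1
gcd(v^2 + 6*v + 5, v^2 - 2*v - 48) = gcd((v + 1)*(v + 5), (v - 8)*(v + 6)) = 1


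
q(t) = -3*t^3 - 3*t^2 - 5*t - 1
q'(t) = -9*t^2 - 6*t - 5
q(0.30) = -2.85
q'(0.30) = -7.61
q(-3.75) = 133.77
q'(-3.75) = -109.06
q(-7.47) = 1119.45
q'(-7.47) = -462.39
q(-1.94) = 19.31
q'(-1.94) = -27.23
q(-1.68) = 13.16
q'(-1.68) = -20.32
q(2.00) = -47.00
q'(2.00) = -53.00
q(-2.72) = 50.78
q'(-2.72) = -55.27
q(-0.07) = -0.66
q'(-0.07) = -4.62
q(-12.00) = 4811.00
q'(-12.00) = -1229.00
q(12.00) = -5677.00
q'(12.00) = -1373.00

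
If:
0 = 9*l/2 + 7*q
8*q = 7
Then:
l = -49/36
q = 7/8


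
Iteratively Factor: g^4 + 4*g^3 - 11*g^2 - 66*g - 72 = (g + 3)*(g^3 + g^2 - 14*g - 24) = (g + 3)^2*(g^2 - 2*g - 8) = (g + 2)*(g + 3)^2*(g - 4)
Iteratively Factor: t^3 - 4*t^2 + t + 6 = (t + 1)*(t^2 - 5*t + 6) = (t - 2)*(t + 1)*(t - 3)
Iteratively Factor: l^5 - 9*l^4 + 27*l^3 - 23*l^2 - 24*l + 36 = (l + 1)*(l^4 - 10*l^3 + 37*l^2 - 60*l + 36) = (l - 2)*(l + 1)*(l^3 - 8*l^2 + 21*l - 18) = (l - 2)^2*(l + 1)*(l^2 - 6*l + 9) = (l - 3)*(l - 2)^2*(l + 1)*(l - 3)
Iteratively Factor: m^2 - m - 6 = (m - 3)*(m + 2)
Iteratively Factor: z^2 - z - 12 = (z + 3)*(z - 4)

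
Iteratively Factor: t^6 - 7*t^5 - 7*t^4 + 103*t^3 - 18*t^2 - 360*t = (t)*(t^5 - 7*t^4 - 7*t^3 + 103*t^2 - 18*t - 360) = t*(t - 3)*(t^4 - 4*t^3 - 19*t^2 + 46*t + 120) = t*(t - 5)*(t - 3)*(t^3 + t^2 - 14*t - 24) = t*(t - 5)*(t - 4)*(t - 3)*(t^2 + 5*t + 6) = t*(t - 5)*(t - 4)*(t - 3)*(t + 2)*(t + 3)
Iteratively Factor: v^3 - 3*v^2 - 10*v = (v - 5)*(v^2 + 2*v) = v*(v - 5)*(v + 2)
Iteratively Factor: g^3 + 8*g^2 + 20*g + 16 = (g + 4)*(g^2 + 4*g + 4) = (g + 2)*(g + 4)*(g + 2)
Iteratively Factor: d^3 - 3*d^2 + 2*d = (d - 2)*(d^2 - d) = (d - 2)*(d - 1)*(d)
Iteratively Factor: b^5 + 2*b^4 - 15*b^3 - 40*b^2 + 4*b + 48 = (b + 2)*(b^4 - 15*b^2 - 10*b + 24) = (b + 2)*(b + 3)*(b^3 - 3*b^2 - 6*b + 8) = (b - 4)*(b + 2)*(b + 3)*(b^2 + b - 2) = (b - 4)*(b + 2)^2*(b + 3)*(b - 1)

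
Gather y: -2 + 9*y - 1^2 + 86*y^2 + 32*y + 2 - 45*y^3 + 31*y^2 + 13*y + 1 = -45*y^3 + 117*y^2 + 54*y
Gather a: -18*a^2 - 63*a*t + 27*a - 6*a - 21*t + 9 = -18*a^2 + a*(21 - 63*t) - 21*t + 9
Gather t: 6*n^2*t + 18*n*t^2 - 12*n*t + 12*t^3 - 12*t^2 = 12*t^3 + t^2*(18*n - 12) + t*(6*n^2 - 12*n)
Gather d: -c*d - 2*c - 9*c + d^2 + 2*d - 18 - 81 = -11*c + d^2 + d*(2 - c) - 99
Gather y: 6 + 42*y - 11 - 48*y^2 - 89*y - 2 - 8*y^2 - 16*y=-56*y^2 - 63*y - 7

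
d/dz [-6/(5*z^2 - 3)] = 60*z/(5*z^2 - 3)^2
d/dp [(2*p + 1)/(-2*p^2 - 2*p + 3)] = 2*(-2*p^2 - 2*p + (2*p + 1)^2 + 3)/(2*p^2 + 2*p - 3)^2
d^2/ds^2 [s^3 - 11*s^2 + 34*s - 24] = 6*s - 22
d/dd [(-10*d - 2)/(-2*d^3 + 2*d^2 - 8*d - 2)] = (5*d^3 - 5*d^2 + 20*d - (5*d + 1)*(3*d^2 - 2*d + 4) + 5)/(d^3 - d^2 + 4*d + 1)^2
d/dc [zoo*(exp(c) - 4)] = zoo*exp(c)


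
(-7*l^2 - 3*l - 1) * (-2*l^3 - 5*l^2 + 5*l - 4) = 14*l^5 + 41*l^4 - 18*l^3 + 18*l^2 + 7*l + 4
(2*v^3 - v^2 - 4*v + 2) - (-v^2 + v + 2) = 2*v^3 - 5*v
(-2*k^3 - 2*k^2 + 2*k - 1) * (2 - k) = 2*k^4 - 2*k^3 - 6*k^2 + 5*k - 2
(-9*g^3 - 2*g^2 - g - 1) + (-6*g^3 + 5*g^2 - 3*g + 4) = -15*g^3 + 3*g^2 - 4*g + 3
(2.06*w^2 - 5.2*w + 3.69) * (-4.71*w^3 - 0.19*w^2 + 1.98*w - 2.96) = -9.7026*w^5 + 24.1006*w^4 - 12.3131*w^3 - 17.0947*w^2 + 22.6982*w - 10.9224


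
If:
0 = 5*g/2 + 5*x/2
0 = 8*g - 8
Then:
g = 1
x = -1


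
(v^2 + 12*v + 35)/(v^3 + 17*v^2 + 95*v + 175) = 1/(v + 5)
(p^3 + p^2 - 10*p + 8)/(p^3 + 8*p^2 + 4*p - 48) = (p - 1)/(p + 6)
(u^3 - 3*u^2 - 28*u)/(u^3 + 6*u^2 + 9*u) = (u^2 - 3*u - 28)/(u^2 + 6*u + 9)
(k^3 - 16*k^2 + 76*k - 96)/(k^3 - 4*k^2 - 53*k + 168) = (k^2 - 8*k + 12)/(k^2 + 4*k - 21)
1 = 1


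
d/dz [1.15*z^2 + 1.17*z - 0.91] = 2.3*z + 1.17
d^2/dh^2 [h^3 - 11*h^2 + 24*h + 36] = 6*h - 22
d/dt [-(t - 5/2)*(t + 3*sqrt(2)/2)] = -2*t - 3*sqrt(2)/2 + 5/2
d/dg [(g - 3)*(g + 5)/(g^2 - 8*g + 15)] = -10/(g^2 - 10*g + 25)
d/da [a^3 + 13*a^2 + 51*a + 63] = 3*a^2 + 26*a + 51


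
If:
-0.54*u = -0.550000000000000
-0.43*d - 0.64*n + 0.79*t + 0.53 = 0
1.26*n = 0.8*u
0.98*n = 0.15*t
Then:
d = 8.03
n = 0.65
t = 4.22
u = 1.02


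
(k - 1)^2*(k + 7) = k^3 + 5*k^2 - 13*k + 7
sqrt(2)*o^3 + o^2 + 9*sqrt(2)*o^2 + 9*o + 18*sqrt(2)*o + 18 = (o + 3)*(o + 6)*(sqrt(2)*o + 1)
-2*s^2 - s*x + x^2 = (-2*s + x)*(s + x)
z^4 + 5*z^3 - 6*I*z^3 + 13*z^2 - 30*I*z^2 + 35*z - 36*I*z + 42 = (z + 2)*(z + 3)*(z - 7*I)*(z + I)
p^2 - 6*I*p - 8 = (p - 4*I)*(p - 2*I)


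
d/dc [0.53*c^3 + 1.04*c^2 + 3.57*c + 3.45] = 1.59*c^2 + 2.08*c + 3.57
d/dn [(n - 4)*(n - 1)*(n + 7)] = 3*n^2 + 4*n - 31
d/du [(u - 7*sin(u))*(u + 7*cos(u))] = -7*sqrt(2)*u*sin(u + pi/4) + 2*u - 49*cos(2*u) + 7*sqrt(2)*cos(u + pi/4)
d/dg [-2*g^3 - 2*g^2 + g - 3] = -6*g^2 - 4*g + 1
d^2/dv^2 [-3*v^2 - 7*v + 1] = -6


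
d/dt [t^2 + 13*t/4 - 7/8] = 2*t + 13/4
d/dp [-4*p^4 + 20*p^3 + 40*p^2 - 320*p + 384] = -16*p^3 + 60*p^2 + 80*p - 320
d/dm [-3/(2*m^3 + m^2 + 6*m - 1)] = 6*(3*m^2 + m + 3)/(2*m^3 + m^2 + 6*m - 1)^2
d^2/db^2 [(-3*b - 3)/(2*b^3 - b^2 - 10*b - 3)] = 6*(4*(b + 1)*(-3*b^2 + b + 5)^2 + (6*b^2 - 2*b + (b + 1)*(6*b - 1) - 10)*(-2*b^3 + b^2 + 10*b + 3))/(-2*b^3 + b^2 + 10*b + 3)^3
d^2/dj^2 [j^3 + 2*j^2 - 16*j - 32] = 6*j + 4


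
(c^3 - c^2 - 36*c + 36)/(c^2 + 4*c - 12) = (c^2 - 7*c + 6)/(c - 2)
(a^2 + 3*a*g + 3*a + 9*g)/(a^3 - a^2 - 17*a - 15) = (a + 3*g)/(a^2 - 4*a - 5)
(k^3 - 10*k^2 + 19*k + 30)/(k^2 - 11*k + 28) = (k^3 - 10*k^2 + 19*k + 30)/(k^2 - 11*k + 28)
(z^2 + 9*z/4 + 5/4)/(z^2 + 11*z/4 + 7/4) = (4*z + 5)/(4*z + 7)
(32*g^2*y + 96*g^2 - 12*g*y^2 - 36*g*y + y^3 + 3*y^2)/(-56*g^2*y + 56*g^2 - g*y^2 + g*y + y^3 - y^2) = (-4*g*y - 12*g + y^2 + 3*y)/(7*g*y - 7*g + y^2 - y)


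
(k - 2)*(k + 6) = k^2 + 4*k - 12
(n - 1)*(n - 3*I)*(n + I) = n^3 - n^2 - 2*I*n^2 + 3*n + 2*I*n - 3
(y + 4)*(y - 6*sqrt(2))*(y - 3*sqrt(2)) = y^3 - 9*sqrt(2)*y^2 + 4*y^2 - 36*sqrt(2)*y + 36*y + 144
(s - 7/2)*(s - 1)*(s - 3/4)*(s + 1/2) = s^4 - 19*s^3/4 + 17*s^2/4 + 13*s/16 - 21/16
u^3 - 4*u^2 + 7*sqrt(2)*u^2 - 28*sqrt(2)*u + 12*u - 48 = (u - 4)*(u + sqrt(2))*(u + 6*sqrt(2))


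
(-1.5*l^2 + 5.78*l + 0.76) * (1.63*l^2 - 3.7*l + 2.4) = -2.445*l^4 + 14.9714*l^3 - 23.7472*l^2 + 11.06*l + 1.824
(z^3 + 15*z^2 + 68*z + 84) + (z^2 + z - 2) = z^3 + 16*z^2 + 69*z + 82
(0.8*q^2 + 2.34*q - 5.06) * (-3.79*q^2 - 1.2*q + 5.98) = -3.032*q^4 - 9.8286*q^3 + 21.1534*q^2 + 20.0652*q - 30.2588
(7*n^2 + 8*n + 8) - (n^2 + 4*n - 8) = 6*n^2 + 4*n + 16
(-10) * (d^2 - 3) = 30 - 10*d^2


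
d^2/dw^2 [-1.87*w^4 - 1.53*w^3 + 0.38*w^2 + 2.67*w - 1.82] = -22.44*w^2 - 9.18*w + 0.76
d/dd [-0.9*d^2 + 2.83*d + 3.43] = 2.83 - 1.8*d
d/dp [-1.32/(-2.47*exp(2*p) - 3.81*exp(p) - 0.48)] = (-6.5208*exp(p) - 5.0292)*exp(p)/(2.47*exp(2*p) + 3.81*exp(p) + 0.48)^2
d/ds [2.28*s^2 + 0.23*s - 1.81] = 4.56*s + 0.23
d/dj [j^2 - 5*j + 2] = 2*j - 5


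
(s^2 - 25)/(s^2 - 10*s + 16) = (s^2 - 25)/(s^2 - 10*s + 16)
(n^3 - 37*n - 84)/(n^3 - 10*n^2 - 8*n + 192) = (n^2 - 4*n - 21)/(n^2 - 14*n + 48)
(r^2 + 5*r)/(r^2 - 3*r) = (r + 5)/(r - 3)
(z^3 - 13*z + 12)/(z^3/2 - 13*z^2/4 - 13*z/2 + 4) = 4*(z^3 - 13*z + 12)/(2*z^3 - 13*z^2 - 26*z + 16)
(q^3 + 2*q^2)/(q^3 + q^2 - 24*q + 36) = q^2*(q + 2)/(q^3 + q^2 - 24*q + 36)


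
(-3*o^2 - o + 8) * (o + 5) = -3*o^3 - 16*o^2 + 3*o + 40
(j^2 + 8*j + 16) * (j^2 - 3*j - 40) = j^4 + 5*j^3 - 48*j^2 - 368*j - 640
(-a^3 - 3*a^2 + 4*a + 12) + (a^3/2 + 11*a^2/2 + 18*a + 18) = -a^3/2 + 5*a^2/2 + 22*a + 30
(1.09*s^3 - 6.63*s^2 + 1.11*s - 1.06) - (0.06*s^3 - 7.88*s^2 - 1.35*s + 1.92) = 1.03*s^3 + 1.25*s^2 + 2.46*s - 2.98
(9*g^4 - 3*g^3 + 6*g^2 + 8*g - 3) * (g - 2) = 9*g^5 - 21*g^4 + 12*g^3 - 4*g^2 - 19*g + 6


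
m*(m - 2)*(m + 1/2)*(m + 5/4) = m^4 - m^3/4 - 23*m^2/8 - 5*m/4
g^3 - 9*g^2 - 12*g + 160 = (g - 8)*(g - 5)*(g + 4)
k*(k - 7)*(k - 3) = k^3 - 10*k^2 + 21*k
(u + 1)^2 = u^2 + 2*u + 1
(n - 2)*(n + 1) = n^2 - n - 2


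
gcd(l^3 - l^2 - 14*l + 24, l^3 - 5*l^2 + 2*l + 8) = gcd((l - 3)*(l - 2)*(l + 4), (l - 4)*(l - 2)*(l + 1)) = l - 2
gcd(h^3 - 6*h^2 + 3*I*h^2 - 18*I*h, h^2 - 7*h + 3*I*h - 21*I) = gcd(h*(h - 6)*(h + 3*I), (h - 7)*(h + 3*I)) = h + 3*I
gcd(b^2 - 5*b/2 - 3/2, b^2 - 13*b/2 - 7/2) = b + 1/2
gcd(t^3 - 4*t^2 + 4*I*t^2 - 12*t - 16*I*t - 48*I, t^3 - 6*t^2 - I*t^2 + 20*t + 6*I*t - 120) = t^2 + t*(-6 + 4*I) - 24*I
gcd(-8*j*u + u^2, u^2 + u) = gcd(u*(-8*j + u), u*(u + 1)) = u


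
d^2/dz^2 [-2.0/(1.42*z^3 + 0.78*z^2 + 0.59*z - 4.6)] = ((17.04*z + 3.12)*(1.42*z^3 + 0.78*z^2 + 0.59*z - 4.6) - 2.0*(4.26*z^2 + 1.56*z + 0.59)*(8.52*z^2 + 3.12*z + 1.18))/(1.42*z^3 + 0.78*z^2 + 0.59*z - 4.6)^3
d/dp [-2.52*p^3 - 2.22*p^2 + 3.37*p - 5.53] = -7.56*p^2 - 4.44*p + 3.37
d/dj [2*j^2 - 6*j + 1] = 4*j - 6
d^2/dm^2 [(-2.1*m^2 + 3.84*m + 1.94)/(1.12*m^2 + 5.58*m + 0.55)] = (35.882112*m^3 + 22.362816*m^2 + 58.5527040000001*m + 93.578732)/(1.404928*m^6 + 20.998656*m^5 + 106.688064*m^4 + 194.364792*m^3 + 52.39146*m^2 + 5.06385*m + 0.166375)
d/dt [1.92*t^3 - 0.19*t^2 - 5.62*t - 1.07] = 5.76*t^2 - 0.38*t - 5.62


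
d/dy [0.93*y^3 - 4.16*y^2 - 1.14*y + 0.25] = 2.79*y^2 - 8.32*y - 1.14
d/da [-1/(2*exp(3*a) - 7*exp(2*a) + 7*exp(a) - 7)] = (6*exp(2*a) - 14*exp(a) + 7)*exp(a)/(2*exp(3*a) - 7*exp(2*a) + 7*exp(a) - 7)^2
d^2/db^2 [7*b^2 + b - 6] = 14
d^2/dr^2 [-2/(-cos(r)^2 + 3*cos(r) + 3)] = 2*(4*sin(r)^4 + 9*sin(r)^2*cos(r) - 23*sin(r)^2 - 5)/(sin(r)^2 + 3*cos(r) + 2)^3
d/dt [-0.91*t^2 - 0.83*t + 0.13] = -1.82*t - 0.83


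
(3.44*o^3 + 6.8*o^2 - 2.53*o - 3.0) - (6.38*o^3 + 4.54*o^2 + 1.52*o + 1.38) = -2.94*o^3 + 2.26*o^2 - 4.05*o - 4.38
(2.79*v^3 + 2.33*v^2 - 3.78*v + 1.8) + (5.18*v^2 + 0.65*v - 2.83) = 2.79*v^3 + 7.51*v^2 - 3.13*v - 1.03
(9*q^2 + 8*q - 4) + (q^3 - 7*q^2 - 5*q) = q^3 + 2*q^2 + 3*q - 4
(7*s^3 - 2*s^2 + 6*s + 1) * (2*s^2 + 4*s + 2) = 14*s^5 + 24*s^4 + 18*s^3 + 22*s^2 + 16*s + 2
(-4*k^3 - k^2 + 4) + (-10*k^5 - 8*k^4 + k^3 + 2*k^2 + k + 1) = -10*k^5 - 8*k^4 - 3*k^3 + k^2 + k + 5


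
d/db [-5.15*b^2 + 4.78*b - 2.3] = 4.78 - 10.3*b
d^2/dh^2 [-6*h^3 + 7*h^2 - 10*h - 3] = 14 - 36*h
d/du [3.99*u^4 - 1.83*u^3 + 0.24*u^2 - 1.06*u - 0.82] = 15.96*u^3 - 5.49*u^2 + 0.48*u - 1.06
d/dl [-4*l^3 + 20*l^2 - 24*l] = -12*l^2 + 40*l - 24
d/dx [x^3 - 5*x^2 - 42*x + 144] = 3*x^2 - 10*x - 42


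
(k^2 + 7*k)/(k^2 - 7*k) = (k + 7)/(k - 7)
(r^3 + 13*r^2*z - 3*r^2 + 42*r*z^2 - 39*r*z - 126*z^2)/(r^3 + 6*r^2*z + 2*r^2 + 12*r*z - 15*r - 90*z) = (r + 7*z)/(r + 5)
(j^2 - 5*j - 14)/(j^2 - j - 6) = (j - 7)/(j - 3)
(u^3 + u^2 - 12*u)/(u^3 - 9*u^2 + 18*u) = (u + 4)/(u - 6)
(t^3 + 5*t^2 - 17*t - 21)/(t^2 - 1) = (t^2 + 4*t - 21)/(t - 1)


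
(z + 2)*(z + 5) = z^2 + 7*z + 10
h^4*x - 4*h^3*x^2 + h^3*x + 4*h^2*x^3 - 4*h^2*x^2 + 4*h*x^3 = h*(h - 2*x)^2*(h*x + x)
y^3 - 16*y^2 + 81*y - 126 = (y - 7)*(y - 6)*(y - 3)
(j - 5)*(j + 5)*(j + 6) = j^3 + 6*j^2 - 25*j - 150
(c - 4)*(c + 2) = c^2 - 2*c - 8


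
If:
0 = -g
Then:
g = 0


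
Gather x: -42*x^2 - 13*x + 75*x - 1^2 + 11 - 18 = -42*x^2 + 62*x - 8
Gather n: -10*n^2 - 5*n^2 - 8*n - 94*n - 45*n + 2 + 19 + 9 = -15*n^2 - 147*n + 30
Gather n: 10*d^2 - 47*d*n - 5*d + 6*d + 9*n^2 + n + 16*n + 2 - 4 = 10*d^2 + d + 9*n^2 + n*(17 - 47*d) - 2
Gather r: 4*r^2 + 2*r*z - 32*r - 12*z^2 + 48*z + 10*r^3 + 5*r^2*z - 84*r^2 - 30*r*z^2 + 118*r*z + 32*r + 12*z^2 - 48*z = 10*r^3 + r^2*(5*z - 80) + r*(-30*z^2 + 120*z)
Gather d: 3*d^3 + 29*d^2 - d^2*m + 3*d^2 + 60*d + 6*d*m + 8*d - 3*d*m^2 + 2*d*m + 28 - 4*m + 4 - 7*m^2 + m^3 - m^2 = 3*d^3 + d^2*(32 - m) + d*(-3*m^2 + 8*m + 68) + m^3 - 8*m^2 - 4*m + 32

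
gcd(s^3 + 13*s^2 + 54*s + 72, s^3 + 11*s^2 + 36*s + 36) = s^2 + 9*s + 18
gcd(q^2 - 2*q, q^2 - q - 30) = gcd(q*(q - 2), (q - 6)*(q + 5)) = 1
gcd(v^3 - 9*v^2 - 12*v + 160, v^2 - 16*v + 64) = v - 8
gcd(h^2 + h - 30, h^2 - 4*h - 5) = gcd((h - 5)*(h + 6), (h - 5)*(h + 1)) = h - 5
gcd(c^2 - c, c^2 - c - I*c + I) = c - 1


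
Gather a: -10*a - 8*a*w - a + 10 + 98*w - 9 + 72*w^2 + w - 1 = a*(-8*w - 11) + 72*w^2 + 99*w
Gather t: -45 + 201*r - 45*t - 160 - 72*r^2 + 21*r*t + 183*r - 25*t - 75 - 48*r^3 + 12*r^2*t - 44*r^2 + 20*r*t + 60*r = -48*r^3 - 116*r^2 + 444*r + t*(12*r^2 + 41*r - 70) - 280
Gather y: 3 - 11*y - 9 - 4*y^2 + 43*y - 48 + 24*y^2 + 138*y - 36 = 20*y^2 + 170*y - 90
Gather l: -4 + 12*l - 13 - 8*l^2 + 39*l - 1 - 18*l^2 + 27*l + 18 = -26*l^2 + 78*l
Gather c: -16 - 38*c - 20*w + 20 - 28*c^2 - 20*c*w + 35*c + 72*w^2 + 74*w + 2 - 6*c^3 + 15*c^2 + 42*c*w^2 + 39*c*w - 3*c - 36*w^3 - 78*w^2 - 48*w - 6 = -6*c^3 - 13*c^2 + c*(42*w^2 + 19*w - 6) - 36*w^3 - 6*w^2 + 6*w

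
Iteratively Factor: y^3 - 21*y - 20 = (y + 4)*(y^2 - 4*y - 5) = (y - 5)*(y + 4)*(y + 1)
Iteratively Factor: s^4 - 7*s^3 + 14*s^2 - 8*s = (s - 2)*(s^3 - 5*s^2 + 4*s) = (s - 2)*(s - 1)*(s^2 - 4*s) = (s - 4)*(s - 2)*(s - 1)*(s)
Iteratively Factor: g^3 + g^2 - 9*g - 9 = (g + 3)*(g^2 - 2*g - 3) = (g + 1)*(g + 3)*(g - 3)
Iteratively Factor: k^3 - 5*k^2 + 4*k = (k - 4)*(k^2 - k) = (k - 4)*(k - 1)*(k)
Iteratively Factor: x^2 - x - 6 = (x - 3)*(x + 2)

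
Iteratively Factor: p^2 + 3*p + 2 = (p + 2)*(p + 1)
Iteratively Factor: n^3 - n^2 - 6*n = (n)*(n^2 - n - 6) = n*(n + 2)*(n - 3)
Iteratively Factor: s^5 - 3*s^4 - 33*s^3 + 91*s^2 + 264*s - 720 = (s - 5)*(s^4 + 2*s^3 - 23*s^2 - 24*s + 144) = (s - 5)*(s + 4)*(s^3 - 2*s^2 - 15*s + 36) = (s - 5)*(s + 4)^2*(s^2 - 6*s + 9) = (s - 5)*(s - 3)*(s + 4)^2*(s - 3)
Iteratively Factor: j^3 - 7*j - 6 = (j + 2)*(j^2 - 2*j - 3) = (j - 3)*(j + 2)*(j + 1)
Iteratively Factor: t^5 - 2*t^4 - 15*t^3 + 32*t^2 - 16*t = (t)*(t^4 - 2*t^3 - 15*t^2 + 32*t - 16) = t*(t - 1)*(t^3 - t^2 - 16*t + 16) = t*(t - 4)*(t - 1)*(t^2 + 3*t - 4) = t*(t - 4)*(t - 1)^2*(t + 4)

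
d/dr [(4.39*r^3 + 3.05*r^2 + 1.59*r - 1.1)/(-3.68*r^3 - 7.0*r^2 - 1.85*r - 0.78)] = (7.105427357601e-15*r^5 - 19.506*r^4 - 4.54059999999998*r^3 - 16.9291*r^2 - 20.158*r - 3.2752)/(13.5424*r^6 + 51.52*r^5 + 62.616*r^4 + 31.6408*r^3 + 14.3425*r^2 + 2.886*r + 0.6084)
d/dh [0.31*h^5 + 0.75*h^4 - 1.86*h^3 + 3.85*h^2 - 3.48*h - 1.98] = 1.55*h^4 + 3.0*h^3 - 5.58*h^2 + 7.7*h - 3.48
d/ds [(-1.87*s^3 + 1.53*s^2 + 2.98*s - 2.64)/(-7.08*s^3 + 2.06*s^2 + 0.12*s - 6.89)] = (-7.105427357601e-15*s^5 + 6.9802*s^4 + 41.748*s^3 - 23.3759*s^2 - 10.2066*s - 20.2154)/(50.1264*s^6 - 29.1696*s^5 + 2.5444*s^4 + 98.0568*s^3 - 28.3724*s^2 - 1.6536*s + 47.4721)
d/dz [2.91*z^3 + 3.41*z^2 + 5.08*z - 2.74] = 8.73*z^2 + 6.82*z + 5.08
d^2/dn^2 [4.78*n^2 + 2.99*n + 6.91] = 9.56000000000000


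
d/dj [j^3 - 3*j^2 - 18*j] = 3*j^2 - 6*j - 18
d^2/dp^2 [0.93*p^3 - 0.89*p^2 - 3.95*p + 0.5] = 5.58*p - 1.78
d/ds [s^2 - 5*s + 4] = 2*s - 5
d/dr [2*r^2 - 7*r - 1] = 4*r - 7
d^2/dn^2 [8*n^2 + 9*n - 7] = 16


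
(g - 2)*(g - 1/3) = g^2 - 7*g/3 + 2/3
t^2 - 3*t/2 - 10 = (t - 4)*(t + 5/2)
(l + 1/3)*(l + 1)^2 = l^3 + 7*l^2/3 + 5*l/3 + 1/3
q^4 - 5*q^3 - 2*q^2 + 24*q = q*(q - 4)*(q - 3)*(q + 2)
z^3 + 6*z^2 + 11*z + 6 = (z + 1)*(z + 2)*(z + 3)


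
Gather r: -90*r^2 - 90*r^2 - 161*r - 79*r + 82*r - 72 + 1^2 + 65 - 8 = -180*r^2 - 158*r - 14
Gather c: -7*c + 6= 6 - 7*c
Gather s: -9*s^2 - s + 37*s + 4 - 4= -9*s^2 + 36*s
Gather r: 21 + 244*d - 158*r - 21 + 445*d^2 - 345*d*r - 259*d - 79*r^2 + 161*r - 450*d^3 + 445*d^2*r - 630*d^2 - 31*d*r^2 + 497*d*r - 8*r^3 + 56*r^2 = -450*d^3 - 185*d^2 - 15*d - 8*r^3 + r^2*(-31*d - 23) + r*(445*d^2 + 152*d + 3)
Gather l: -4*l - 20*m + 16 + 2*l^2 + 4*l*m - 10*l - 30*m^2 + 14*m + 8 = 2*l^2 + l*(4*m - 14) - 30*m^2 - 6*m + 24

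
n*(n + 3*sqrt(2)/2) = n^2 + 3*sqrt(2)*n/2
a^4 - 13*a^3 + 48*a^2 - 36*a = a*(a - 6)^2*(a - 1)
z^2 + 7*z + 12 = (z + 3)*(z + 4)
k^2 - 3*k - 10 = (k - 5)*(k + 2)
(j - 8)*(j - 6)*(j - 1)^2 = j^4 - 16*j^3 + 77*j^2 - 110*j + 48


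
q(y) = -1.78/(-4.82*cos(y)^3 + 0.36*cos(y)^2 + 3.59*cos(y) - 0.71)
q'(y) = -1.78*(-14.46*sin(y)*cos(y)^2 + 0.72*sin(y)*cos(y) + 3.59*sin(y))/(-4.82*cos(y)^3 + 0.36*cos(y)^2 + 3.59*cos(y) - 0.71)^2 = (25.7388*cos(y)^2 - 1.2816*cos(y) - 6.3902)*sin(y)/(4.82*cos(y)^3 - 0.36*cos(y)^2 - 3.59*cos(y) + 0.71)^2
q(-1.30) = -9.68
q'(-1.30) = 139.48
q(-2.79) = -7.90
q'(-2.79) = -118.68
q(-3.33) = -2.62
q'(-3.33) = 7.99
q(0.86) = -3.98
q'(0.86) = 14.16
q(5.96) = 1.63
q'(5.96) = -4.14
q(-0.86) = -3.98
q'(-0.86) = -14.16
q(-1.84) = 1.15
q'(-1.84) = 1.70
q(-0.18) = 1.25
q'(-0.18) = -1.53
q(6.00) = 1.49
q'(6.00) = -3.14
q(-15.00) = 1.59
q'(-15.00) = -4.93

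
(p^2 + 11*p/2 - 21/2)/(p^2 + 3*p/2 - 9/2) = (p + 7)/(p + 3)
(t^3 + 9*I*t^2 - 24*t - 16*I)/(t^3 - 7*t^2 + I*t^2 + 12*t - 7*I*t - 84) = (t^2 + 5*I*t - 4)/(t^2 - t*(7 + 3*I) + 21*I)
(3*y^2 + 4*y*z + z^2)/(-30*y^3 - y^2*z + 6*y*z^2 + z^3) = (-y - z)/(10*y^2 - 3*y*z - z^2)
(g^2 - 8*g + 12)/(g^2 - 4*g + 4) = (g - 6)/(g - 2)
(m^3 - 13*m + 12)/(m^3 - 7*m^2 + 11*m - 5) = (m^2 + m - 12)/(m^2 - 6*m + 5)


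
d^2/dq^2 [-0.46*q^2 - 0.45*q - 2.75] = -0.920000000000000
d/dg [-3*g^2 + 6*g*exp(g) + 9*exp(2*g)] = 6*g*exp(g) - 6*g + 18*exp(2*g) + 6*exp(g)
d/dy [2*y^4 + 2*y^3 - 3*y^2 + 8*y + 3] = 8*y^3 + 6*y^2 - 6*y + 8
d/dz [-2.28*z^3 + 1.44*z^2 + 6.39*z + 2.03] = -6.84*z^2 + 2.88*z + 6.39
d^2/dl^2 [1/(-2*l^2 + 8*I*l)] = (l*(l - 4*I) - 4*(l - 2*I)^2)/(l^3*(l - 4*I)^3)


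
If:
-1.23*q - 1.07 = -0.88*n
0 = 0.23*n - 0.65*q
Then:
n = 2.41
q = 0.85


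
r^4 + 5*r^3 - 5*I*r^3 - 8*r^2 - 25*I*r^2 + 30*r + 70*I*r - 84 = (r - 2)*(r + 7)*(r - 6*I)*(r + I)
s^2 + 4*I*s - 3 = (s + I)*(s + 3*I)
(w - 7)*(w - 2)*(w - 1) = w^3 - 10*w^2 + 23*w - 14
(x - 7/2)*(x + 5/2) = x^2 - x - 35/4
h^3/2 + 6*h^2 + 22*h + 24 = (h/2 + 1)*(h + 4)*(h + 6)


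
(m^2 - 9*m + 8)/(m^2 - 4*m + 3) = (m - 8)/(m - 3)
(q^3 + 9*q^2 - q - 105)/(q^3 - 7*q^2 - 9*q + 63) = (q^2 + 12*q + 35)/(q^2 - 4*q - 21)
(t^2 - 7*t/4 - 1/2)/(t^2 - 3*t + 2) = (t + 1/4)/(t - 1)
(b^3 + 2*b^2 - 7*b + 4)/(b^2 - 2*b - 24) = (b^2 - 2*b + 1)/(b - 6)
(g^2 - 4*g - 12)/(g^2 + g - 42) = (g + 2)/(g + 7)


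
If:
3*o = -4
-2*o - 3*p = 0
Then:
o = -4/3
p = 8/9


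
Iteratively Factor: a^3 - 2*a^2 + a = (a - 1)*(a^2 - a) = (a - 1)^2*(a)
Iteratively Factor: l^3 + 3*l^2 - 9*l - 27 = (l + 3)*(l^2 - 9) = (l - 3)*(l + 3)*(l + 3)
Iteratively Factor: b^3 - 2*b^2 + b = (b - 1)*(b^2 - b) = (b - 1)^2*(b)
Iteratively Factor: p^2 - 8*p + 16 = (p - 4)*(p - 4)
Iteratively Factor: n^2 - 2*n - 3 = (n - 3)*(n + 1)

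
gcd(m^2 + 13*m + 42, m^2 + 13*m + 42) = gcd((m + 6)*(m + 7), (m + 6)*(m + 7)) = m^2 + 13*m + 42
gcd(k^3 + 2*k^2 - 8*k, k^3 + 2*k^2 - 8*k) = k^3 + 2*k^2 - 8*k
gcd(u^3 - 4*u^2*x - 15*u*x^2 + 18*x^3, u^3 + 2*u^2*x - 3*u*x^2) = -u^2 - 2*u*x + 3*x^2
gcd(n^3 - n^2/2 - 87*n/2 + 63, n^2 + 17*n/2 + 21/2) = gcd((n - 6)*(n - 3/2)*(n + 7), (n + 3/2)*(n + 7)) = n + 7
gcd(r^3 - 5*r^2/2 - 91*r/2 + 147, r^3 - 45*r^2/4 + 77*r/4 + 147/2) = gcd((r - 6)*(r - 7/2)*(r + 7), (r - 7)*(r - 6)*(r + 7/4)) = r - 6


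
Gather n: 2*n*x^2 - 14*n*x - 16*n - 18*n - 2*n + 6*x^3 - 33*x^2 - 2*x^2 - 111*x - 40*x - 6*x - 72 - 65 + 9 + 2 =n*(2*x^2 - 14*x - 36) + 6*x^3 - 35*x^2 - 157*x - 126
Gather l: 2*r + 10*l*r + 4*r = 10*l*r + 6*r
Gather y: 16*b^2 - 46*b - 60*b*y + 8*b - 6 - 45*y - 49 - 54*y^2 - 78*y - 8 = 16*b^2 - 38*b - 54*y^2 + y*(-60*b - 123) - 63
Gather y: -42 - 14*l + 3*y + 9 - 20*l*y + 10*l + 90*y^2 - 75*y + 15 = -4*l + 90*y^2 + y*(-20*l - 72) - 18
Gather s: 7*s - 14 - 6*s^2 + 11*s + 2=-6*s^2 + 18*s - 12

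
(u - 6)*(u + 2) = u^2 - 4*u - 12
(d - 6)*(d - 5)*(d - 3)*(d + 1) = d^4 - 13*d^3 + 49*d^2 - 27*d - 90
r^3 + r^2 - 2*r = r*(r - 1)*(r + 2)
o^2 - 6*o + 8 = (o - 4)*(o - 2)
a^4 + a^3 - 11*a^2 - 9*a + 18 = (a - 3)*(a - 1)*(a + 2)*(a + 3)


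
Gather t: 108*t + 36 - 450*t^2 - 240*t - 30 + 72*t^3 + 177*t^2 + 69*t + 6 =72*t^3 - 273*t^2 - 63*t + 12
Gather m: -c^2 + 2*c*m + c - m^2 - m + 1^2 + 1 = -c^2 + c - m^2 + m*(2*c - 1) + 2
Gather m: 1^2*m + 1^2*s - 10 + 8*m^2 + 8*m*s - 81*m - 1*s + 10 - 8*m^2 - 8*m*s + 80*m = 0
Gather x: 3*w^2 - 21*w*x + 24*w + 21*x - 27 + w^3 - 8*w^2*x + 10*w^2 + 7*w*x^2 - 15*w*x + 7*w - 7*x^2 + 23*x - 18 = w^3 + 13*w^2 + 31*w + x^2*(7*w - 7) + x*(-8*w^2 - 36*w + 44) - 45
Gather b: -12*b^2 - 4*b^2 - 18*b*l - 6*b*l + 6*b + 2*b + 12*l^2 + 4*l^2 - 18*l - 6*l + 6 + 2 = -16*b^2 + b*(8 - 24*l) + 16*l^2 - 24*l + 8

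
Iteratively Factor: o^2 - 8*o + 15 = (o - 5)*(o - 3)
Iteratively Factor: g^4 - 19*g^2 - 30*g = (g - 5)*(g^3 + 5*g^2 + 6*g) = (g - 5)*(g + 2)*(g^2 + 3*g) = g*(g - 5)*(g + 2)*(g + 3)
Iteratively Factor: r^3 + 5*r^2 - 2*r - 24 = (r + 3)*(r^2 + 2*r - 8) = (r - 2)*(r + 3)*(r + 4)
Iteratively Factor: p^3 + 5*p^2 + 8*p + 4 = (p + 1)*(p^2 + 4*p + 4) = (p + 1)*(p + 2)*(p + 2)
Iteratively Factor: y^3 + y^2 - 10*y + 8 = (y - 1)*(y^2 + 2*y - 8) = (y - 1)*(y + 4)*(y - 2)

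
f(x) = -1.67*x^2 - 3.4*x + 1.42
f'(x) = -3.34*x - 3.4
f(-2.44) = -0.23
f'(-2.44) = 4.75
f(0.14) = 0.91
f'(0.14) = -3.87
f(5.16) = -60.59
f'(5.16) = -20.63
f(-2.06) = 1.34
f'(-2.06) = 3.48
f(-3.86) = -10.34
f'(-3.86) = 9.49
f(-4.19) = -13.65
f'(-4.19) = 10.59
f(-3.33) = -5.78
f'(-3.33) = 7.72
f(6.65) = -95.04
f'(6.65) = -25.61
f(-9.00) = -103.25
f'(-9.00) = 26.66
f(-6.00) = -38.30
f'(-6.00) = 16.64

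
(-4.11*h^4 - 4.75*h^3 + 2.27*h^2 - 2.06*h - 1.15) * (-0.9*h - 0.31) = 3.699*h^5 + 5.5491*h^4 - 0.5705*h^3 + 1.1503*h^2 + 1.6736*h + 0.3565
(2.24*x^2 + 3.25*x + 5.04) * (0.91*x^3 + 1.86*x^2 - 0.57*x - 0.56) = 2.0384*x^5 + 7.1239*x^4 + 9.3546*x^3 + 6.2675*x^2 - 4.6928*x - 2.8224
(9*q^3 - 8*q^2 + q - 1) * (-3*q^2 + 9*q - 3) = -27*q^5 + 105*q^4 - 102*q^3 + 36*q^2 - 12*q + 3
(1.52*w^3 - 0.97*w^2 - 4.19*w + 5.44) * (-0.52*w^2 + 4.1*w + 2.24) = -0.7904*w^5 + 6.7364*w^4 + 1.6066*w^3 - 22.1806*w^2 + 12.9184*w + 12.1856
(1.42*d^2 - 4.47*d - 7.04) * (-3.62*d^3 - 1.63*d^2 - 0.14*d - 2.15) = -5.1404*d^5 + 13.8668*d^4 + 32.5721*d^3 + 9.048*d^2 + 10.5961*d + 15.136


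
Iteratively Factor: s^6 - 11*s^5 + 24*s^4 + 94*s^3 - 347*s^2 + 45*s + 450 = (s + 1)*(s^5 - 12*s^4 + 36*s^3 + 58*s^2 - 405*s + 450) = (s - 3)*(s + 1)*(s^4 - 9*s^3 + 9*s^2 + 85*s - 150) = (s - 3)*(s - 2)*(s + 1)*(s^3 - 7*s^2 - 5*s + 75) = (s - 5)*(s - 3)*(s - 2)*(s + 1)*(s^2 - 2*s - 15) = (s - 5)^2*(s - 3)*(s - 2)*(s + 1)*(s + 3)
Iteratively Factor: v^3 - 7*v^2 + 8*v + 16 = (v + 1)*(v^2 - 8*v + 16) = (v - 4)*(v + 1)*(v - 4)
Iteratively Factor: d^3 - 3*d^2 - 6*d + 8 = (d - 1)*(d^2 - 2*d - 8) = (d - 1)*(d + 2)*(d - 4)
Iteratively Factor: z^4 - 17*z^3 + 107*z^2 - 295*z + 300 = (z - 4)*(z^3 - 13*z^2 + 55*z - 75) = (z - 5)*(z - 4)*(z^2 - 8*z + 15) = (z - 5)*(z - 4)*(z - 3)*(z - 5)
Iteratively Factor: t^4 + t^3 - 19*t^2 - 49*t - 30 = (t + 1)*(t^3 - 19*t - 30) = (t + 1)*(t + 3)*(t^2 - 3*t - 10) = (t - 5)*(t + 1)*(t + 3)*(t + 2)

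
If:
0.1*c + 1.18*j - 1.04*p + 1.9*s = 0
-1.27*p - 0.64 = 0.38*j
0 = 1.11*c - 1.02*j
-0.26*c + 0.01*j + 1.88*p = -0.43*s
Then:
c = -0.85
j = -0.93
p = -0.23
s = 0.50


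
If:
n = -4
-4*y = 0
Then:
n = -4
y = 0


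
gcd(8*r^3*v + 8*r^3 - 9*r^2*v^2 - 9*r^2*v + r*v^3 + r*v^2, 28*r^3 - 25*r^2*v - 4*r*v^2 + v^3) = r - v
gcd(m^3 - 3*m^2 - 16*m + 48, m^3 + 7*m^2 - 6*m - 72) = m^2 + m - 12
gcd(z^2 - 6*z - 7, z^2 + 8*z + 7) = z + 1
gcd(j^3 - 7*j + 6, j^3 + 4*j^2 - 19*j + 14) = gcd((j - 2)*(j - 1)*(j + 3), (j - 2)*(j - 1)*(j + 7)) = j^2 - 3*j + 2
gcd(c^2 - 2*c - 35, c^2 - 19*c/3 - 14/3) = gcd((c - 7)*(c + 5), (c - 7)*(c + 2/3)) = c - 7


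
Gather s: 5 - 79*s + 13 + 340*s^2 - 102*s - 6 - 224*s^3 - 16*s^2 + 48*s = -224*s^3 + 324*s^2 - 133*s + 12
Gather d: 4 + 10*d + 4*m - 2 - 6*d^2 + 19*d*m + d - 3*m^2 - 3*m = -6*d^2 + d*(19*m + 11) - 3*m^2 + m + 2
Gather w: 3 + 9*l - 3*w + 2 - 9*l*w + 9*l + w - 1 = 18*l + w*(-9*l - 2) + 4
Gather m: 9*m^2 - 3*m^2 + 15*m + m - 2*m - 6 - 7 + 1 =6*m^2 + 14*m - 12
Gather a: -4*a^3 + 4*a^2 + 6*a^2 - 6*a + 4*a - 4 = -4*a^3 + 10*a^2 - 2*a - 4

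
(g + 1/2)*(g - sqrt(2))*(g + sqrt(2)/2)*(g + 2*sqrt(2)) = g^4 + g^3/2 + 3*sqrt(2)*g^3/2 - 3*g^2 + 3*sqrt(2)*g^2/4 - 2*sqrt(2)*g - 3*g/2 - sqrt(2)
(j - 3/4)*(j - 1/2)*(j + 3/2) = j^3 + j^2/4 - 3*j/2 + 9/16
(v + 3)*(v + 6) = v^2 + 9*v + 18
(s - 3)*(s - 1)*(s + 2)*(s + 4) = s^4 + 2*s^3 - 13*s^2 - 14*s + 24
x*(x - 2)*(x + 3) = x^3 + x^2 - 6*x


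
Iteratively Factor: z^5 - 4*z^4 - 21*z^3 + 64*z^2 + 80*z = (z)*(z^4 - 4*z^3 - 21*z^2 + 64*z + 80) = z*(z - 4)*(z^3 - 21*z - 20) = z*(z - 4)*(z + 4)*(z^2 - 4*z - 5) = z*(z - 4)*(z + 1)*(z + 4)*(z - 5)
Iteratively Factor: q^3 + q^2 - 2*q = (q + 2)*(q^2 - q) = (q - 1)*(q + 2)*(q)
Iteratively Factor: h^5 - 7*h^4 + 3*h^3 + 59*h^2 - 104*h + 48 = (h - 1)*(h^4 - 6*h^3 - 3*h^2 + 56*h - 48) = (h - 1)*(h + 3)*(h^3 - 9*h^2 + 24*h - 16) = (h - 1)^2*(h + 3)*(h^2 - 8*h + 16) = (h - 4)*(h - 1)^2*(h + 3)*(h - 4)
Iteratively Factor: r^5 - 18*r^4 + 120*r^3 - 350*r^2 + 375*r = (r - 5)*(r^4 - 13*r^3 + 55*r^2 - 75*r) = r*(r - 5)*(r^3 - 13*r^2 + 55*r - 75) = r*(r - 5)^2*(r^2 - 8*r + 15) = r*(r - 5)^2*(r - 3)*(r - 5)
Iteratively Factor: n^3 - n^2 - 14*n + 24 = (n - 2)*(n^2 + n - 12) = (n - 3)*(n - 2)*(n + 4)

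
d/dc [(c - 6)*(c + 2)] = 2*c - 4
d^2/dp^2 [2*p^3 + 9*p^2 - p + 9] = 12*p + 18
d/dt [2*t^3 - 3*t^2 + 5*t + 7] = 6*t^2 - 6*t + 5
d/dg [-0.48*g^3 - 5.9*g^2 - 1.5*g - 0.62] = -1.44*g^2 - 11.8*g - 1.5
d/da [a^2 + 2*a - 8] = 2*a + 2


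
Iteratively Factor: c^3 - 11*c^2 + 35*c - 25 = (c - 1)*(c^2 - 10*c + 25) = (c - 5)*(c - 1)*(c - 5)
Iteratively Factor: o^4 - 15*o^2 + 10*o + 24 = (o + 4)*(o^3 - 4*o^2 + o + 6) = (o - 2)*(o + 4)*(o^2 - 2*o - 3) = (o - 2)*(o + 1)*(o + 4)*(o - 3)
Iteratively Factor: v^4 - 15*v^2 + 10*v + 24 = (v - 3)*(v^3 + 3*v^2 - 6*v - 8) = (v - 3)*(v - 2)*(v^2 + 5*v + 4) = (v - 3)*(v - 2)*(v + 1)*(v + 4)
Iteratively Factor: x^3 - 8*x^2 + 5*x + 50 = (x - 5)*(x^2 - 3*x - 10) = (x - 5)^2*(x + 2)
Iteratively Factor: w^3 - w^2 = (w)*(w^2 - w) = w*(w - 1)*(w)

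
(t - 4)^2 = t^2 - 8*t + 16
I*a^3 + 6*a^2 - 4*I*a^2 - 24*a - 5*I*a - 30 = (a - 5)*(a - 6*I)*(I*a + I)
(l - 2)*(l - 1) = l^2 - 3*l + 2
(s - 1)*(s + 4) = s^2 + 3*s - 4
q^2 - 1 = (q - 1)*(q + 1)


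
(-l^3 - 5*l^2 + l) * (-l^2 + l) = l^5 + 4*l^4 - 6*l^3 + l^2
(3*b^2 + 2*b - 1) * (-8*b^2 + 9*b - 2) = -24*b^4 + 11*b^3 + 20*b^2 - 13*b + 2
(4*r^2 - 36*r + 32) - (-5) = 4*r^2 - 36*r + 37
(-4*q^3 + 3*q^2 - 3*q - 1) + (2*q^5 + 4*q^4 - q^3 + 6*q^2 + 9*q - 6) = 2*q^5 + 4*q^4 - 5*q^3 + 9*q^2 + 6*q - 7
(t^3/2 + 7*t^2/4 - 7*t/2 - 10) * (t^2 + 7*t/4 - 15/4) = t^5/2 + 21*t^4/8 - 37*t^3/16 - 363*t^2/16 - 35*t/8 + 75/2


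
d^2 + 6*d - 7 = (d - 1)*(d + 7)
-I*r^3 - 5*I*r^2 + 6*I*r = r*(r + 6)*(-I*r + I)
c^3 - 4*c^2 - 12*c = c*(c - 6)*(c + 2)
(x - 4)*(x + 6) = x^2 + 2*x - 24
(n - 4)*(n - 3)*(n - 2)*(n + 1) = n^4 - 8*n^3 + 17*n^2 + 2*n - 24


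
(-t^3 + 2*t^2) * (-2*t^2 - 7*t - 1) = 2*t^5 + 3*t^4 - 13*t^3 - 2*t^2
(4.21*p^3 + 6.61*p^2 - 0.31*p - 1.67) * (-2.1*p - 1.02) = -8.841*p^4 - 18.1752*p^3 - 6.0912*p^2 + 3.8232*p + 1.7034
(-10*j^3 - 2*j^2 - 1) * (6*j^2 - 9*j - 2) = -60*j^5 + 78*j^4 + 38*j^3 - 2*j^2 + 9*j + 2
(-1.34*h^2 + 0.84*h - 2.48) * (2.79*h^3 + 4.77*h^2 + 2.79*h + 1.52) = -3.7386*h^5 - 4.0482*h^4 - 6.651*h^3 - 11.5228*h^2 - 5.6424*h - 3.7696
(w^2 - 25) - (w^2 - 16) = -9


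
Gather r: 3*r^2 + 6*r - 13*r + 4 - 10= 3*r^2 - 7*r - 6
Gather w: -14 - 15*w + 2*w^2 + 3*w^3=3*w^3 + 2*w^2 - 15*w - 14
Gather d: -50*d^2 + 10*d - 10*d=-50*d^2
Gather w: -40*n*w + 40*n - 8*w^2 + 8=-40*n*w + 40*n - 8*w^2 + 8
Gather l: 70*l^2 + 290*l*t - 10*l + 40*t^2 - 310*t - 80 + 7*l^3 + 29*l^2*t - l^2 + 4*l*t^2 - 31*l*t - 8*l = 7*l^3 + l^2*(29*t + 69) + l*(4*t^2 + 259*t - 18) + 40*t^2 - 310*t - 80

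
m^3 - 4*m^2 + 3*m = m*(m - 3)*(m - 1)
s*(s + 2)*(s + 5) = s^3 + 7*s^2 + 10*s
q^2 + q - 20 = (q - 4)*(q + 5)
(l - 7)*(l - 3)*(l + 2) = l^3 - 8*l^2 + l + 42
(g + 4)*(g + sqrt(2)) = g^2 + sqrt(2)*g + 4*g + 4*sqrt(2)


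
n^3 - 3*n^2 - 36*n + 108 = (n - 6)*(n - 3)*(n + 6)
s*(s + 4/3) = s^2 + 4*s/3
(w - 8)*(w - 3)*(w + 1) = w^3 - 10*w^2 + 13*w + 24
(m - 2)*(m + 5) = m^2 + 3*m - 10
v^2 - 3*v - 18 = (v - 6)*(v + 3)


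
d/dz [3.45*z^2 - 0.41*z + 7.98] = 6.9*z - 0.41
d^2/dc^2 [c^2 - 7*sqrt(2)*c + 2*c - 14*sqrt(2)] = 2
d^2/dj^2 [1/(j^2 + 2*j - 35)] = 2*(-j^2 - 2*j + 4*(j + 1)^2 + 35)/(j^2 + 2*j - 35)^3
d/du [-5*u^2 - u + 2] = -10*u - 1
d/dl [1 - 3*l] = -3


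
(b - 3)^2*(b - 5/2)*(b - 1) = b^4 - 19*b^3/2 + 65*b^2/2 - 93*b/2 + 45/2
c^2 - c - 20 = (c - 5)*(c + 4)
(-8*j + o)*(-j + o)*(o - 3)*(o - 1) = 8*j^2*o^2 - 32*j^2*o + 24*j^2 - 9*j*o^3 + 36*j*o^2 - 27*j*o + o^4 - 4*o^3 + 3*o^2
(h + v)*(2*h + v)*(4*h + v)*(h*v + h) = 8*h^4*v + 8*h^4 + 14*h^3*v^2 + 14*h^3*v + 7*h^2*v^3 + 7*h^2*v^2 + h*v^4 + h*v^3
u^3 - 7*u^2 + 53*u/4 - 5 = (u - 4)*(u - 5/2)*(u - 1/2)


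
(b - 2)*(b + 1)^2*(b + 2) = b^4 + 2*b^3 - 3*b^2 - 8*b - 4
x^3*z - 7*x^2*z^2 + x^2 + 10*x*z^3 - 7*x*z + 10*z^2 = (x - 5*z)*(x - 2*z)*(x*z + 1)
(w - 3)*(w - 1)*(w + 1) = w^3 - 3*w^2 - w + 3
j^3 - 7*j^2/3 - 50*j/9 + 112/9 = (j - 8/3)*(j - 2)*(j + 7/3)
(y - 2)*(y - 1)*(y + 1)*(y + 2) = y^4 - 5*y^2 + 4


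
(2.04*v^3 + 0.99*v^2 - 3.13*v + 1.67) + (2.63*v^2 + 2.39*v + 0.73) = 2.04*v^3 + 3.62*v^2 - 0.74*v + 2.4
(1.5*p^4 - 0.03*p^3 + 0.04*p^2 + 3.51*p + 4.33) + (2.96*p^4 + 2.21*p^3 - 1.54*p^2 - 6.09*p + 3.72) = 4.46*p^4 + 2.18*p^3 - 1.5*p^2 - 2.58*p + 8.05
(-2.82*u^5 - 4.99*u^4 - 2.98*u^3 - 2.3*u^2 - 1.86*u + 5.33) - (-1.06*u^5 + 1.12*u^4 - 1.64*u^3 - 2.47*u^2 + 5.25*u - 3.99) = -1.76*u^5 - 6.11*u^4 - 1.34*u^3 + 0.17*u^2 - 7.11*u + 9.32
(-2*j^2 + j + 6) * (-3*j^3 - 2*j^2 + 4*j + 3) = 6*j^5 + j^4 - 28*j^3 - 14*j^2 + 27*j + 18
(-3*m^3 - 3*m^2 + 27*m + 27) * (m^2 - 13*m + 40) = -3*m^5 + 36*m^4 - 54*m^3 - 444*m^2 + 729*m + 1080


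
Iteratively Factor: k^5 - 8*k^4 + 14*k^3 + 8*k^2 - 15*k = (k - 5)*(k^4 - 3*k^3 - k^2 + 3*k) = k*(k - 5)*(k^3 - 3*k^2 - k + 3) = k*(k - 5)*(k - 1)*(k^2 - 2*k - 3) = k*(k - 5)*(k - 3)*(k - 1)*(k + 1)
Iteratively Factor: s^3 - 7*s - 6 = (s + 1)*(s^2 - s - 6) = (s - 3)*(s + 1)*(s + 2)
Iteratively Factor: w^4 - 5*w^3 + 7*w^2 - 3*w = (w - 3)*(w^3 - 2*w^2 + w) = (w - 3)*(w - 1)*(w^2 - w) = (w - 3)*(w - 1)^2*(w)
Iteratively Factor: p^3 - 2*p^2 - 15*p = (p)*(p^2 - 2*p - 15) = p*(p + 3)*(p - 5)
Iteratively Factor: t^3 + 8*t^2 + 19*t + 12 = (t + 1)*(t^2 + 7*t + 12) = (t + 1)*(t + 3)*(t + 4)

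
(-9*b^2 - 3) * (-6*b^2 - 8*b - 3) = 54*b^4 + 72*b^3 + 45*b^2 + 24*b + 9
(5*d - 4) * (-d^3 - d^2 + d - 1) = -5*d^4 - d^3 + 9*d^2 - 9*d + 4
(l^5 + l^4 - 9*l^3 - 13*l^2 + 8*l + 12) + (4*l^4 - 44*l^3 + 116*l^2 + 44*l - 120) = l^5 + 5*l^4 - 53*l^3 + 103*l^2 + 52*l - 108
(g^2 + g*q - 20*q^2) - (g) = g^2 + g*q - g - 20*q^2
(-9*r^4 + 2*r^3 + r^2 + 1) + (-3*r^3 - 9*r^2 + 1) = -9*r^4 - r^3 - 8*r^2 + 2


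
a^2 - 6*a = a*(a - 6)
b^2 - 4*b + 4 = (b - 2)^2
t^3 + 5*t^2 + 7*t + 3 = (t + 1)^2*(t + 3)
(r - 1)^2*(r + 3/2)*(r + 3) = r^4 + 5*r^3/2 - 7*r^2/2 - 9*r/2 + 9/2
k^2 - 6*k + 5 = (k - 5)*(k - 1)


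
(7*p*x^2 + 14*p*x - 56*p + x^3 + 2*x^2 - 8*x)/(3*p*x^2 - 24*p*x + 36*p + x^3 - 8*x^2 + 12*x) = (7*p*x + 28*p + x^2 + 4*x)/(3*p*x - 18*p + x^2 - 6*x)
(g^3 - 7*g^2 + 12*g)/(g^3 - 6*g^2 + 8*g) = (g - 3)/(g - 2)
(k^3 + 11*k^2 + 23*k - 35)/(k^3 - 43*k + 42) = (k + 5)/(k - 6)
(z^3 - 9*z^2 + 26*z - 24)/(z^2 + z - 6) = (z^2 - 7*z + 12)/(z + 3)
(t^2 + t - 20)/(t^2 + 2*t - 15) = (t - 4)/(t - 3)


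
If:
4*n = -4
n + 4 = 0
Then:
No Solution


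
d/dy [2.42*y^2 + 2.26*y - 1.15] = 4.84*y + 2.26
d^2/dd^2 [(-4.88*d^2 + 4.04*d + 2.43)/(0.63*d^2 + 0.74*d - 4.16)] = (7.757064*d^3 - 70.950222*d^2 + 70.325388*d - 128.63076)/(0.250047*d^6 + 0.881118*d^5 - 3.918348*d^4 - 11.231128*d^3 + 25.873536*d^2 + 38.418432*d - 71.991296)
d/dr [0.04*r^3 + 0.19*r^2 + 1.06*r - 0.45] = 0.12*r^2 + 0.38*r + 1.06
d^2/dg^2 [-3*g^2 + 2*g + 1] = -6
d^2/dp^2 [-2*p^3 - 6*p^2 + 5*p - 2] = -12*p - 12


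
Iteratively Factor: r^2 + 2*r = (r)*(r + 2)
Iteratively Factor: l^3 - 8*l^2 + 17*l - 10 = (l - 5)*(l^2 - 3*l + 2) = (l - 5)*(l - 1)*(l - 2)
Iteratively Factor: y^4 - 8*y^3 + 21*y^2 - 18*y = (y - 2)*(y^3 - 6*y^2 + 9*y) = (y - 3)*(y - 2)*(y^2 - 3*y) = (y - 3)^2*(y - 2)*(y)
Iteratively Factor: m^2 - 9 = (m + 3)*(m - 3)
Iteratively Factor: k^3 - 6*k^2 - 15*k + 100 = (k - 5)*(k^2 - k - 20) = (k - 5)^2*(k + 4)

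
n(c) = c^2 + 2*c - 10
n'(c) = 2*c + 2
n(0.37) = -9.12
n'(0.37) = 2.74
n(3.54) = 9.61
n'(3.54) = 9.08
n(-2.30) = -9.31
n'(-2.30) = -2.60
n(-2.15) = -9.68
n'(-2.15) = -2.30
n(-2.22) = -9.51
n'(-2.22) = -2.44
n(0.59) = -8.47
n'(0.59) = 3.18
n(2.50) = 1.25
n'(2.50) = 7.00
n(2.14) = -1.14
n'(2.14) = 6.28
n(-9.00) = 53.00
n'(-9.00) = -16.00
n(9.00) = 89.00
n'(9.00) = 20.00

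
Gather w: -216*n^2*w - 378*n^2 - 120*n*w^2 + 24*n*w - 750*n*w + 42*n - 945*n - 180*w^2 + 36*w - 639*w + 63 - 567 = -378*n^2 - 903*n + w^2*(-120*n - 180) + w*(-216*n^2 - 726*n - 603) - 504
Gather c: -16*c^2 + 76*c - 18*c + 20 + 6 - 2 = -16*c^2 + 58*c + 24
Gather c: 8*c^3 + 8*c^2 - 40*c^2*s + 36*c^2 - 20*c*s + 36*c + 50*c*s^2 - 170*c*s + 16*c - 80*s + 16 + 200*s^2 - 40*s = 8*c^3 + c^2*(44 - 40*s) + c*(50*s^2 - 190*s + 52) + 200*s^2 - 120*s + 16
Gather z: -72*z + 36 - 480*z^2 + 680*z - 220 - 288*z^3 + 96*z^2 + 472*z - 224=-288*z^3 - 384*z^2 + 1080*z - 408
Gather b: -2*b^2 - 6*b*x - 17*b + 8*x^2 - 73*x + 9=-2*b^2 + b*(-6*x - 17) + 8*x^2 - 73*x + 9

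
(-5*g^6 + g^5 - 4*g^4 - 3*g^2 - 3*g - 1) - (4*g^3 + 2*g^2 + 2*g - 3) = -5*g^6 + g^5 - 4*g^4 - 4*g^3 - 5*g^2 - 5*g + 2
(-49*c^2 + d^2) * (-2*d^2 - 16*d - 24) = 98*c^2*d^2 + 784*c^2*d + 1176*c^2 - 2*d^4 - 16*d^3 - 24*d^2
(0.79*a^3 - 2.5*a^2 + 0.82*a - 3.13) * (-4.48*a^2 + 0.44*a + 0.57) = -3.5392*a^5 + 11.5476*a^4 - 4.3233*a^3 + 12.9582*a^2 - 0.9098*a - 1.7841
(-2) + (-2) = -4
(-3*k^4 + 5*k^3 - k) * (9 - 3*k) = 9*k^5 - 42*k^4 + 45*k^3 + 3*k^2 - 9*k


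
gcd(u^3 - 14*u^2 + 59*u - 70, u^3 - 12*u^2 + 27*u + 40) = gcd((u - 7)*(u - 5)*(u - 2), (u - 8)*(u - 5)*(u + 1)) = u - 5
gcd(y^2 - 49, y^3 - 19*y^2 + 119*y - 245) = y - 7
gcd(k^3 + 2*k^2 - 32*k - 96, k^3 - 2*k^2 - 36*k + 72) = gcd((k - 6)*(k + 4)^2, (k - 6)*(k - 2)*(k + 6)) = k - 6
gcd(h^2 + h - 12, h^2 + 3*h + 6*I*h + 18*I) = 1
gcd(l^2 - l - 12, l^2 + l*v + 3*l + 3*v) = l + 3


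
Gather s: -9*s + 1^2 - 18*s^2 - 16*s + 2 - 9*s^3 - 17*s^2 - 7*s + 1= -9*s^3 - 35*s^2 - 32*s + 4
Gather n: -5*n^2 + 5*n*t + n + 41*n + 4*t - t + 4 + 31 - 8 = -5*n^2 + n*(5*t + 42) + 3*t + 27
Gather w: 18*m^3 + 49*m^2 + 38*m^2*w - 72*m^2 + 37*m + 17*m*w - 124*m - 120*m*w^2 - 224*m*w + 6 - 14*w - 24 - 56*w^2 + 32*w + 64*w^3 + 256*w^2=18*m^3 - 23*m^2 - 87*m + 64*w^3 + w^2*(200 - 120*m) + w*(38*m^2 - 207*m + 18) - 18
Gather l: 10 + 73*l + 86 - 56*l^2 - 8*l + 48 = -56*l^2 + 65*l + 144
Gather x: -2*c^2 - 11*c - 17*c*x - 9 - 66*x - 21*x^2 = -2*c^2 - 11*c - 21*x^2 + x*(-17*c - 66) - 9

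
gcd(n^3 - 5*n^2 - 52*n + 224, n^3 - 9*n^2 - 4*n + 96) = n^2 - 12*n + 32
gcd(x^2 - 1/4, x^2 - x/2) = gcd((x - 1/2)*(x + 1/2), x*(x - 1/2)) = x - 1/2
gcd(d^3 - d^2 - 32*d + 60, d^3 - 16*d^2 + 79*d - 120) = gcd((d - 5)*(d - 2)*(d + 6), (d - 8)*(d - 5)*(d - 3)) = d - 5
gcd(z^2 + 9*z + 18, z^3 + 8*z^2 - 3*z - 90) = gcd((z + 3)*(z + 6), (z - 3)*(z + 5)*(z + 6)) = z + 6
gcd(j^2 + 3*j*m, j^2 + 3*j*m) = j^2 + 3*j*m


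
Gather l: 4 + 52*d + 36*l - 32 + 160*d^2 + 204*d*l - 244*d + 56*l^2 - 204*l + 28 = 160*d^2 - 192*d + 56*l^2 + l*(204*d - 168)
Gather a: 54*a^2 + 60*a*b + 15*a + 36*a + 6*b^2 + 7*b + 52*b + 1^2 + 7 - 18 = 54*a^2 + a*(60*b + 51) + 6*b^2 + 59*b - 10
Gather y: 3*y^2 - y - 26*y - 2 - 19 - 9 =3*y^2 - 27*y - 30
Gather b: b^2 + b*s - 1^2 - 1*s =b^2 + b*s - s - 1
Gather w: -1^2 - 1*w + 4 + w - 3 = 0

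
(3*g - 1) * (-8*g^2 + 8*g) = -24*g^3 + 32*g^2 - 8*g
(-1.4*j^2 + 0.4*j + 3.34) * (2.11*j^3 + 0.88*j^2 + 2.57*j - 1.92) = -2.954*j^5 - 0.388*j^4 + 3.8014*j^3 + 6.6552*j^2 + 7.8158*j - 6.4128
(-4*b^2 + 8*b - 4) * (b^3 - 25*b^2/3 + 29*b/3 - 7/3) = -4*b^5 + 124*b^4/3 - 328*b^3/3 + 120*b^2 - 172*b/3 + 28/3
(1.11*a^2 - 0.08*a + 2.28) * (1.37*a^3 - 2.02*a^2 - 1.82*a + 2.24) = 1.5207*a^5 - 2.3518*a^4 + 1.265*a^3 - 1.9736*a^2 - 4.3288*a + 5.1072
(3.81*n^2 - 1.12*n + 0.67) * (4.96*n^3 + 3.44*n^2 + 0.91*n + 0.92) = 18.8976*n^5 + 7.5512*n^4 + 2.9375*n^3 + 4.7908*n^2 - 0.4207*n + 0.6164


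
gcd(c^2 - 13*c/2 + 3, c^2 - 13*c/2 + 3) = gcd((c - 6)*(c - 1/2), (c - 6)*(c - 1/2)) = c^2 - 13*c/2 + 3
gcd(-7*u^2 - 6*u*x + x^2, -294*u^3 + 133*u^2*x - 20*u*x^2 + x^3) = -7*u + x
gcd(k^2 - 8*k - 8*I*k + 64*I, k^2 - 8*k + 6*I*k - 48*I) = k - 8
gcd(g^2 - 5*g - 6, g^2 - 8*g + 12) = g - 6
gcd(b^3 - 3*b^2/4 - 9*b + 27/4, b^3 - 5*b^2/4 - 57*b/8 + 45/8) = b^2 - 15*b/4 + 9/4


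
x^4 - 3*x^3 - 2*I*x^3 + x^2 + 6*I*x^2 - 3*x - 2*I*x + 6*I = (x - 3)*(x - 2*I)*(x - I)*(x + I)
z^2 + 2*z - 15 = (z - 3)*(z + 5)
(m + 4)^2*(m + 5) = m^3 + 13*m^2 + 56*m + 80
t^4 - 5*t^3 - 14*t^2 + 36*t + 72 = (t - 6)*(t - 3)*(t + 2)^2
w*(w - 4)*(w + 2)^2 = w^4 - 12*w^2 - 16*w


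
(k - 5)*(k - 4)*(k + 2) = k^3 - 7*k^2 + 2*k + 40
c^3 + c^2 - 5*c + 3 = (c - 1)^2*(c + 3)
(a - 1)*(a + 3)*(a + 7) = a^3 + 9*a^2 + 11*a - 21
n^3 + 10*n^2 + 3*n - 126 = (n - 3)*(n + 6)*(n + 7)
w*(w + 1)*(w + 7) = w^3 + 8*w^2 + 7*w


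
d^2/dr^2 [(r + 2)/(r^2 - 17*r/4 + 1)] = 8*(3*(3 - 4*r)*(4*r^2 - 17*r + 4) + (r + 2)*(8*r - 17)^2)/(4*r^2 - 17*r + 4)^3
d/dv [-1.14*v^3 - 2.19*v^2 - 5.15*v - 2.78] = -3.42*v^2 - 4.38*v - 5.15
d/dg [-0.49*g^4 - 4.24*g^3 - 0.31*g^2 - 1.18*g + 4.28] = -1.96*g^3 - 12.72*g^2 - 0.62*g - 1.18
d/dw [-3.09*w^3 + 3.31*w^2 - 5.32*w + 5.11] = -9.27*w^2 + 6.62*w - 5.32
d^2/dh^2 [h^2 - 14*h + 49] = 2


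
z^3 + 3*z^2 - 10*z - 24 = (z - 3)*(z + 2)*(z + 4)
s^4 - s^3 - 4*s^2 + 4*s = s*(s - 2)*(s - 1)*(s + 2)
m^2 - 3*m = m*(m - 3)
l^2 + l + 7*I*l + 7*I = (l + 1)*(l + 7*I)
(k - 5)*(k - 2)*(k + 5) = k^3 - 2*k^2 - 25*k + 50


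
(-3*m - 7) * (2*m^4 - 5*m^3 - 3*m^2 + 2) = -6*m^5 + m^4 + 44*m^3 + 21*m^2 - 6*m - 14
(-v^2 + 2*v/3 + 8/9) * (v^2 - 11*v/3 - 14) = -v^4 + 13*v^3/3 + 112*v^2/9 - 340*v/27 - 112/9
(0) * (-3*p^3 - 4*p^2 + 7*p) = 0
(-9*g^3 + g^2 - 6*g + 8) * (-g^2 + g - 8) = 9*g^5 - 10*g^4 + 79*g^3 - 22*g^2 + 56*g - 64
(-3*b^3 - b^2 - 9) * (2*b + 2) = -6*b^4 - 8*b^3 - 2*b^2 - 18*b - 18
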